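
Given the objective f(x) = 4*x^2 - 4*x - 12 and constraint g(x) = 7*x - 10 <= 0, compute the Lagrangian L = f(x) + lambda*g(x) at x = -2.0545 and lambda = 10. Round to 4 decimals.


Step 1: Evaluate f(x).
f(-2.0545) = 4*(-2.0545)^2 - 4*(-2.0545) - 12 = 13.1019
Step 2: Evaluate g(x).
g(-2.0545) = 7*-2.0545 - 10 = -24.3815
Step 3: Compute Lagrangian.
L = 13.1019 + 10*-24.3815 = -230.7131


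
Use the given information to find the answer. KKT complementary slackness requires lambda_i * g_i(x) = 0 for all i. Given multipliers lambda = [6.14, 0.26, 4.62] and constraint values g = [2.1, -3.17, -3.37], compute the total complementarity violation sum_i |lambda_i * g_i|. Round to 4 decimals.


KKT complementary slackness check:
lambda_1 * g_1 = 6.14 * 2.1 = 12.894
lambda_2 * g_2 = 0.26 * -3.17 = -0.8242
lambda_3 * g_3 = 4.62 * -3.37 = -15.5694
Total violation = 12.894 + 0.8242 + 15.5694 = 29.2876


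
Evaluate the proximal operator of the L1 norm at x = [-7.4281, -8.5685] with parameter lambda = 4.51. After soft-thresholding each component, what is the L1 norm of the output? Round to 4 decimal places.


Soft-thresholding with lambda = 4.51:
prox(-7.4281) = sign(-7.4281)*max(|-7.4281| - 4.51, 0) = -2.9181
prox(-8.5685) = sign(-8.5685)*max(|-8.5685| - 4.51, 0) = -4.0585
prox(x) = [-2.9181, -4.0585]
||prox(x)||_1 = 2.9181 + 4.0585 = 6.9766


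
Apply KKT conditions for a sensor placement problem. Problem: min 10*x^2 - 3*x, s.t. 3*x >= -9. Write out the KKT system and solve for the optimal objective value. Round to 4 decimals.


Step 1: Try lambda = 0 (constraint inactive).
Stationarity: 2*10*x - 3 = 0
x* = 3/(2*10) = 0.15
Check constraint: 3*0.15 = 0.45 >= -9 -- satisfied.
Step 2: Compute optimal value.
f(x*) = 10*0.15^2 - 3*0.15 = -0.225


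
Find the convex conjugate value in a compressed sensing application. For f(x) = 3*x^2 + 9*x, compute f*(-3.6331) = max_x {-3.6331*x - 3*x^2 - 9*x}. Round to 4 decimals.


f*(y) = sup_x {y*x - a*x^2 - b*x} = sup_x {(y-b)*x - a*x^2}
FOC: (y - b) - 2a*x = 0 => x* = (y - b)/(2a)
x* = (-3.6331 - 9)/(2*3) = -2.1055
f*(-3.6331) = (y-b)^2/(4a) = (-3.6331 - 9)^2/(4*3)
= 159.5952/12 = 13.2996


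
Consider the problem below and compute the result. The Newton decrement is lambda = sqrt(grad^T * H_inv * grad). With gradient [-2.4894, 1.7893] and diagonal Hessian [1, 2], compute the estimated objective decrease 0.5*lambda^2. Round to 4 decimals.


Step 1: H is diagonal, so H^(-1) * g = [-2.4894, 0.8947].
Step 2: g^T H^(-1) g = sum_i g_i^2 / H_ii
  = (-2.4894)^2/1 + (1.7893)^2/2
  = 6.1971 + 1.6008 = 7.7979
Step 3: Objective decrease = 0.5 * g^T H^(-1) g = 3.899


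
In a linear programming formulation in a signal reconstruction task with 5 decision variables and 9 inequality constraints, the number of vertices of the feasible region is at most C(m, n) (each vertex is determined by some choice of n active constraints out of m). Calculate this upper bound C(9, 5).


Each vertex corresponds to some choice of n active constraints out of m, so the number of vertices is at most C(m, n) = m! / (n!(m-n)!).
m = 9, n = 5
Numerator: 9 * 8 * 7 * 6 * 5
Denominator: 5! = 120
C(9, 5) = 126


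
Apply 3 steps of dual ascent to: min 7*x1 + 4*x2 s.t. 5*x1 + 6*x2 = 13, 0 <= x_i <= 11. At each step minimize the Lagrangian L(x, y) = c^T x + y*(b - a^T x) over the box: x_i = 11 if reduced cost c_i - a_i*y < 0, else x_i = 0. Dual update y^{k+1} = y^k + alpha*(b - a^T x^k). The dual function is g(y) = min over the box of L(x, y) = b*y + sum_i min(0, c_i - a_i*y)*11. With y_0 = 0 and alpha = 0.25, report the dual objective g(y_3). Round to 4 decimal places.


Dual ascent for LP: min 7*x1 + 4*x2, 5*x1 + 6*x2 = 13, 0 <= x_i <= 11
Step 1: y^k = 0.0, reduced costs: (7.0, 4.0)
  x^k = (0.0, 0.0), subgradient = b - a^T x = 13.0
  y^{k+1} = 0.0 + 0.25*13.0 = 3.25
Step 2: y^k = 3.25, reduced costs: (-9.25, -15.5)
  x^k = (11.0, 11.0), subgradient = b - a^T x = -108.0
  y^{k+1} = 3.25 + 0.25*-108.0 = -23.75
Step 3: y^k = -23.75, reduced costs: (125.75, 146.5)
  x^k = (0.0, 0.0), subgradient = b - a^T x = 13.0
  y^{k+1} = -23.75 + 0.25*13.0 = -20.5
Dual objective at y_3 = -20.5: reduced costs (109.5, 127.0), box minimizer x = (0.0, 0.0)
g(y_3) = b*y + (c1 - a1*y)*x1 + (c2 - a2*y)*x2 = 13*(-20.5) + 109.5*0.0 + 127.0*0.0 = -266.5 + 0.0 + 0.0 = -266.5


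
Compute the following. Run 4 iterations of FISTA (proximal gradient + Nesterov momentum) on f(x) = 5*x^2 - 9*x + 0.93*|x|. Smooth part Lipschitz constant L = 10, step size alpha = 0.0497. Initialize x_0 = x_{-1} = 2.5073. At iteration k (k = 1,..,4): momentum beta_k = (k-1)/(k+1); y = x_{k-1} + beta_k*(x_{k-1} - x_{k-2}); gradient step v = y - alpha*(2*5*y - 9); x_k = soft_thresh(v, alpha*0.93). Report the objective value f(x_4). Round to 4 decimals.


FISTA on f(x) = 5*x^2 - 9*x + 0.93*|x|
L = 10, alpha = 0.0497
Iteration 1: beta = 0.0, y = 2.5073 + 0.0*(2.5073 - 2.5073) = 2.5073
  grad(y) = 16.073, v = y - alpha*grad = 1.7085
  prox(v) = soft_thresh(1.7085, 0.0462) = 1.6623
Iteration 2: beta = 0.3333, y = 1.6623 + 0.3333*(1.6623 - 2.5073) = 1.3806
  grad(y) = 4.8057, v = y - alpha*grad = 1.1417
  prox(v) = soft_thresh(1.1417, 0.0462) = 1.0955
Iteration 3: beta = 0.5, y = 1.0955 + 0.5*(1.0955 - 1.6623) = 0.8121
  grad(y) = -0.8787, v = y - alpha*grad = 0.8558
  prox(v) = soft_thresh(0.8558, 0.0462) = 0.8096
Iteration 4: beta = 0.6, y = 0.8096 + 0.6*(0.8096 - 1.0955) = 0.638
  grad(y) = -2.6197, v = y - alpha*grad = 0.7682
  prox(v) = soft_thresh(0.7682, 0.0462) = 0.722
f(x_4) = 5*0.722^2 - 9*0.722 + 0.93*|0.722| = -3.2201


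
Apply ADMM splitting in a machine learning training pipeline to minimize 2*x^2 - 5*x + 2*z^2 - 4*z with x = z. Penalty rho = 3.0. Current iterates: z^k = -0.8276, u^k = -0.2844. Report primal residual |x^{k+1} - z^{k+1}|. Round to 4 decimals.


ADMM iteration with rho = 3.0, z^k = -0.8276, u^k = -0.2844
Step 1: x-update.
Minimize 2*x^2 - 5*x + (3.0/2)*(x + 0.8276 - 0.2844)^2
FOC: (2*2 + 3.0)*x = 5 + 3.0*(-0.8276 + 0.2844)
x^{k+1} = 0.4815
Step 2: z-update.
Minimize 2*z^2 - 4*z + (3.0/2)*(0.4815 - z - 0.2844)^2
FOC: (2*2 + 3.0)*z = 4 + 3.0*(0.4815 - 0.2844)
z^{k+1} = 0.6559
Step 3: u-update.
u^{k+1} = -0.2844 + 0.4815 - 0.6559 = -0.4588
Step 4: Primal residual = |0.4815 - 0.6559| = 0.1744


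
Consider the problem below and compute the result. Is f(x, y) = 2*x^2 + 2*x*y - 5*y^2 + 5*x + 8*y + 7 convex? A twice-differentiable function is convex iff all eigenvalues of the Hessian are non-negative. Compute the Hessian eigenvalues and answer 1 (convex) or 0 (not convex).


The Hessian of f(x,y) = 2*x^2 + 2*x*y - 5*y^2 + 5*x + 8*y + 7 is:
H = [[4, 2], [2, -10]]
Trace = 4 - 10 = -6
Determinant = 4*-10 - (2)^2 = -44
Discriminant = (-6)^2 - 4*-44 = 212.0
Eigenvalues: lambda_1 = -10.2801, lambda_2 = 4.2801
The function is not convex.

0


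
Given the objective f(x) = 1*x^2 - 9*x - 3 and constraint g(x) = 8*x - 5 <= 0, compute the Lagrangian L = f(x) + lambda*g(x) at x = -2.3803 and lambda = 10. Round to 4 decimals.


Step 1: Evaluate f(x).
f(-2.3803) = 1*(-2.3803)^2 - 9*(-2.3803) - 3 = 24.0885
Step 2: Evaluate g(x).
g(-2.3803) = 8*-2.3803 - 5 = -24.0424
Step 3: Compute Lagrangian.
L = 24.0885 + 10*-24.0424 = -216.3355


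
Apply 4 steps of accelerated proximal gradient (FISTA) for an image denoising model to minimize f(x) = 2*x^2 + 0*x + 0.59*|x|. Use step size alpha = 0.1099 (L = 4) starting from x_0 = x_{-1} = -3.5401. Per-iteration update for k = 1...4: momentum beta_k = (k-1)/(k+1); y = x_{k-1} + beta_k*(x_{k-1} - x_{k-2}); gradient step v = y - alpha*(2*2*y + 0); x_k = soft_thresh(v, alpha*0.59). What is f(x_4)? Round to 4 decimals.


FISTA on f(x) = 2*x^2 + 0*x + 0.59*|x|
L = 4, alpha = 0.1099
Iteration 1: beta = 0.0, y = -3.5401 + 0.0*(-3.5401 + 3.5401) = -3.5401
  grad(y) = -14.1604, v = y - alpha*grad = -1.9839
  prox(v) = soft_thresh(-1.9839, 0.0648) = -1.919
Iteration 2: beta = 0.3333, y = -1.919 + 0.3333*(-1.919 + 3.5401) = -1.3787
  grad(y) = -5.5147, v = y - alpha*grad = -0.7726
  prox(v) = soft_thresh(-0.7726, 0.0648) = -0.7078
Iteration 3: beta = 0.5, y = -0.7078 + 0.5*(-0.7078 + 1.919) = -0.1021
  grad(y) = -0.4085, v = y - alpha*grad = -0.0572
  prox(v) = soft_thresh(-0.0572, 0.0648) = 0.0
Iteration 4: beta = 0.6, y = 0.0 + 0.6*(0.0 + 0.7078) = 0.4247
  grad(y) = 1.6986, v = y - alpha*grad = 0.238
  prox(v) = soft_thresh(0.238, 0.0648) = 0.1731
f(x_4) = 2*0.1731^2 + 0*0.1731 + 0.59*|0.1731| = 0.1621


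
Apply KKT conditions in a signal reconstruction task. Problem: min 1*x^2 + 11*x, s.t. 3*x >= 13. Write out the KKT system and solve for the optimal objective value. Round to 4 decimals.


Step 1: Try lambda = 0 (constraint inactive).
x_unc = -11/(2*1) = -5.5
Check: 3*-5.5 = -16.5 < 13 -- violated!
Step 2: Constraint must be active: 3*x = 13
x* = 13/3 = 4.3333 (rounded; the exact value 13/3 is used below)
lambda = (2*1*(13/3) + 11)/3 = 6.5556
Step 3: Compute optimal value.
f(x*) = 1*(13/3)^2 + 11*(13/3) = 66.4444


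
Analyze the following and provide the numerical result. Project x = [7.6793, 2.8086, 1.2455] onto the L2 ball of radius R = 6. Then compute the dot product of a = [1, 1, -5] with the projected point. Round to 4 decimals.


Step 1: Compute ||x|| (intermediates to 6 decimals).
||x|| = sqrt(7.6793^2 + 2.8086^2 + 1.2455^2) = 8.271103
Step 2: Project.
Since ||x|| > R, scale = R/||x|| = 6/8.271103 = 0.725417, proj(x) = scale * x
proj(x) = [5.570695, 2.037406, 0.903507]
Step 3: Dot product.
a^T * proj(x) = 1*5.570695 + 1*2.037406 - 5*0.903507 = 3.0906


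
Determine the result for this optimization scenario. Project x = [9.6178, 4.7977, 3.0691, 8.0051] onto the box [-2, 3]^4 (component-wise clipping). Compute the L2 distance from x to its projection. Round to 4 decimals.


Project each component onto [-2, 3].
clip(9.6178) = 3.0, clip(4.7977) = 3.0, clip(3.0691) = 3.0, clip(8.0051) = 3.0
Projection = [3.0, 3.0, 3.0, 3.0]
Squared diffs: [43.7953, 3.2317, 0.0048, 25.051]
Distance = sqrt(72.0828) = 8.4902


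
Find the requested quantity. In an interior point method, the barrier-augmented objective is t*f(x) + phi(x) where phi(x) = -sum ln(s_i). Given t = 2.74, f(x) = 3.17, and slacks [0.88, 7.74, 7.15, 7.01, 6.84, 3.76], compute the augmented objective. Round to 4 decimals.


Step 1: Compute log-barrier.
ln values: [-0.1278, 2.0464, 1.9671, 1.9473, 1.9228, 1.3244]
phi = -(-0.1278 + 2.0464 + 1.9671 + 1.9473 + 1.9228 + 1.3244) = -9.0802
Step 2: Compute augmented objective.
t*f(x) = 2.74*3.17 = 8.6858
Total = 8.6858 - 9.0802 = -0.3944


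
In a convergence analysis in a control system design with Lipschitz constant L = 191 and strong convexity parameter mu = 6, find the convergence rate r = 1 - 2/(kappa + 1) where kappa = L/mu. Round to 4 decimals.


Step 1: Compute the condition number.
kappa = L/mu = 191/6 = 31.8333
Step 2: Compute the convergence rate.
r = 1 - 2/(kappa + 1) = 1 - 2*mu/(L + mu) = (L - mu)/(L + mu) = 185/197 = 0.9391


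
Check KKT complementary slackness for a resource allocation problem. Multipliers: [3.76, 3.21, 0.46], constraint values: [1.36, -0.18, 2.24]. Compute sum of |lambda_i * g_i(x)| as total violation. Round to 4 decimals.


KKT complementary slackness check:
lambda_1 * g_1 = 3.76 * 1.36 = 5.1136
lambda_2 * g_2 = 3.21 * -0.18 = -0.5778
lambda_3 * g_3 = 0.46 * 2.24 = 1.0304
Total violation = 5.1136 + 0.5778 + 1.0304 = 6.7218


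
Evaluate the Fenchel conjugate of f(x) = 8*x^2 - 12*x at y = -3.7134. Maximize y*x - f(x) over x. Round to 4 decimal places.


f*(y) = sup_x {y*x - a*x^2 - b*x} = sup_x {(y-b)*x - a*x^2}
FOC: (y - b) - 2a*x = 0 => x* = (y - b)/(2a)
x* = (-3.7134 + 12)/(2*8) = 0.5179
f*(-3.7134) = (y-b)^2/(4a) = (-3.7134 + 12)^2/(4*8)
= 68.6677/32 = 2.1459


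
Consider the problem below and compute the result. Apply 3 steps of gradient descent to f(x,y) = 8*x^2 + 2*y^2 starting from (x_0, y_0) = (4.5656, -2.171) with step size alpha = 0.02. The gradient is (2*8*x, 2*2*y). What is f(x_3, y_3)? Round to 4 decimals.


Gradient descent on f(x,y) = 8*x^2 + 2*y^2.
Starting point: (4.5656, -2.171), alpha = 0.02
Step 1: grad_x = 2*8*4.5656 = 73.0496, grad_y = 2*2*-2.171 = -8.684
  x_1 = 4.5656 - 0.02*73.0496 = 3.1046
  y_1 = -2.171 - 0.02*-8.684 = -1.9973
Step 2: grad_x = 2*8*3.1046 = 49.6737, grad_y = 2*2*-1.9973 = -7.9893
  x_2 = 3.1046 - 0.02*49.6737 = 2.1111
  y_2 = -1.9973 - 0.02*-7.9893 = -1.8375
Step 3: grad_x = 2*8*2.1111 = 33.7781, grad_y = 2*2*-1.8375 = -7.3501
  x_3 = 2.1111 - 0.02*33.7781 = 1.4356
  y_3 = -1.8375 - 0.02*-7.3501 = -1.6905
f(1.4356, -1.6905) = 8*1.4356^2 + 2*(-1.6905)^2 = 22.2027


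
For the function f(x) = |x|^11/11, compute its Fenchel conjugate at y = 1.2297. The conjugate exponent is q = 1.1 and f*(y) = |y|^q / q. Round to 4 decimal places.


The conjugate exponent q satisfies 1/p + 1/q = 1.
p = 11, so q = 11/(11 - 1) = 1.1
|y|^q = 1.2297^1.1 = 1.2554
f*(1.2297) = 1.2554 / 1.1 = 1.1413


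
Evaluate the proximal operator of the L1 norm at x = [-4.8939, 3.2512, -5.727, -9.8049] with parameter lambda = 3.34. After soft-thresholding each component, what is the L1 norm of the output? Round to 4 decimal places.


Soft-thresholding with lambda = 3.34:
prox(-4.8939) = sign(-4.8939)*max(|-4.8939| - 3.34, 0) = -1.5539
prox(3.2512) = sign(3.2512)*max(|3.2512| - 3.34, 0) = 0.0
prox(-5.727) = sign(-5.727)*max(|-5.727| - 3.34, 0) = -2.387
prox(-9.8049) = sign(-9.8049)*max(|-9.8049| - 3.34, 0) = -6.4649
prox(x) = [-1.5539, 0.0, -2.387, -6.4649]
||prox(x)||_1 = 1.5539 + 0.0 + 2.387 + 6.4649 = 10.4058


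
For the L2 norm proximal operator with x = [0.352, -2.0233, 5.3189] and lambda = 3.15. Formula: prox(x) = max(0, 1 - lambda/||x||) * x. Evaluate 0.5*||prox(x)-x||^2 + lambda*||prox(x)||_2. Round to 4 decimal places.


Step 1: Compute ||x||.
||x|| = 5.7016
Step 2: Compute scaling factor.
scale = max(0, 1 - 3.15/5.7016) = 0.4475
Step 3: prox(x) = [0.1575, -0.9055, 2.3803]
||prox(x)|| = 2.5516
Step 4: Proximal objective.
0.5*||prox-x||^2 = 4.9613
lambda*||prox|| = 8.0375
Total = 12.9988


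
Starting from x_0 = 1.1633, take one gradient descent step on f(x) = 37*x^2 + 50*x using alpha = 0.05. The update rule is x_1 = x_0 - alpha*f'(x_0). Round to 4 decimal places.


We compute the gradient at x_0 and apply the update.
f'(x) = 74*x + 50
f'(1.1633) = 74*1.1633 + 50 = 136.0842
x_1 = 1.1633 - 0.05*136.0842 = -5.6409


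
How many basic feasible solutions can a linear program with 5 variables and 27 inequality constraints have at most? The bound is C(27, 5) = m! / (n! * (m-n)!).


Each vertex corresponds to some choice of n active constraints out of m, so the number of vertices is at most C(m, n) = m! / (n!(m-n)!).
m = 27, n = 5
Numerator: 27 * 26 * 25 * 24 * 23
Denominator: 5! = 120
C(27, 5) = 80730


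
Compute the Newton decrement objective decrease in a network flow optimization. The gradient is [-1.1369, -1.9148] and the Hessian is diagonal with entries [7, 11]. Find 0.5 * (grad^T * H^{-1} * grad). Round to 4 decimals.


Step 1: H is diagonal, so H^(-1) * g = [-0.1624, -0.1741].
Step 2: g^T H^(-1) g = sum_i g_i^2 / H_ii
  = (-1.1369)^2/7 + (-1.9148)^2/11
  = 0.1846 + 0.3333 = 0.518
Step 3: Objective decrease = 0.5 * g^T H^(-1) g = 0.259


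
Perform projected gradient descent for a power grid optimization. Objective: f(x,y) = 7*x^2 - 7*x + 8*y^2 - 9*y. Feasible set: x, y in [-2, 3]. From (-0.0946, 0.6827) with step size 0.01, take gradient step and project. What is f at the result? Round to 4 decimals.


Step 1: Compute gradient at (-0.0946, 0.6827).
grad_x = 2*7*-0.0946 - 7 = -8.3244
grad_y = 2*8*0.6827 - 9 = 1.9232
Step 2: Gradient step.
x_raw = -0.0946 - 0.01*-8.3244 = -0.0114
y_raw = 0.6827 - 0.01*1.9232 = 0.6635
Step 3: Project onto [-2, 3].
x_proj = clip(-0.0114) = -0.0114
y_proj = clip(0.6635) = 0.6635
Step 4: Evaluate f.
f(-0.0114, 0.6635) = -2.3693


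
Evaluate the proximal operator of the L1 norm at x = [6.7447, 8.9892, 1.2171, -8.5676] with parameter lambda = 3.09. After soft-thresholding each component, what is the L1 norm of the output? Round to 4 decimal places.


Soft-thresholding with lambda = 3.09:
prox(6.7447) = sign(6.7447)*max(|6.7447| - 3.09, 0) = 3.6547
prox(8.9892) = sign(8.9892)*max(|8.9892| - 3.09, 0) = 5.8992
prox(1.2171) = sign(1.2171)*max(|1.2171| - 3.09, 0) = 0.0
prox(-8.5676) = sign(-8.5676)*max(|-8.5676| - 3.09, 0) = -5.4776
prox(x) = [3.6547, 5.8992, 0.0, -5.4776]
||prox(x)||_1 = 3.6547 + 5.8992 + 0.0 + 5.4776 = 15.0315


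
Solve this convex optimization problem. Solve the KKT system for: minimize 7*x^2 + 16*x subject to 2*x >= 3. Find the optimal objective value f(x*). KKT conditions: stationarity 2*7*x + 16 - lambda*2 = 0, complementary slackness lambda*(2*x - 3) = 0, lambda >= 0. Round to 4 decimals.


Step 1: Try lambda = 0 (constraint inactive).
x_unc = -16/(2*7) = -1.1429
Check: 2*-1.1429 = -2.2858 < 3 -- violated!
Step 2: Constraint must be active: 2*x = 3
x* = 3/2 = 1.5
lambda = (2*7*1.5 + 16)/2 = 18.5
Step 3: Compute optimal value.
f(x*) = 7*1.5^2 + 16*1.5 = 39.75


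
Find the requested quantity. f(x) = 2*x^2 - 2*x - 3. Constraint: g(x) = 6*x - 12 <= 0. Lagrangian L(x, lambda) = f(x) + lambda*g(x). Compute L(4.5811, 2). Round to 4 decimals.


Step 1: Evaluate f(x).
f(4.5811) = 2*4.5811^2 - 2*4.5811 - 3 = 29.8108
Step 2: Evaluate g(x).
g(4.5811) = 6*4.5811 - 12 = 15.4866
Step 3: Compute Lagrangian.
L = 29.8108 + 2*15.4866 = 60.784


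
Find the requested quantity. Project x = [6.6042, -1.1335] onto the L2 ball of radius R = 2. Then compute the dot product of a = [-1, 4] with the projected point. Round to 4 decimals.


Step 1: Compute ||x|| (intermediates to 6 decimals).
||x|| = sqrt(6.6042^2 + (-1.1335)^2) = 6.700767
Step 2: Project.
Since ||x|| > R, scale = R/||x|| = 2/6.700767 = 0.298473, proj(x) = scale * x
proj(x) = [1.971175, -0.338319]
Step 3: Dot product.
a^T * proj(x) = -1*1.971175 + 4*(-0.338319) = -3.3245


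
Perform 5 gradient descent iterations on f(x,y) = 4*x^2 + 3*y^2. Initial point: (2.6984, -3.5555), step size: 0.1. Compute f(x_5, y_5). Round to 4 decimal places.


Gradient descent on f(x,y) = 4*x^2 + 3*y^2.
Starting point: (2.6984, -3.5555), alpha = 0.1
Step 1: grad_x = 2*4*2.6984 = 21.5872, grad_y = 2*3*-3.5555 = -21.333
  x_1 = 2.6984 - 0.1*21.5872 = 0.5397
  y_1 = -3.5555 - 0.1*-21.333 = -1.4222
Step 2: grad_x = 2*4*0.5397 = 4.3174, grad_y = 2*3*-1.4222 = -8.5332
  x_2 = 0.5397 - 0.1*4.3174 = 0.1079
  y_2 = -1.4222 - 0.1*-8.5332 = -0.5689
Step 3: grad_x = 2*4*0.1079 = 0.8635, grad_y = 2*3*-0.5689 = -3.4133
  x_3 = 0.1079 - 0.1*0.8635 = 0.0216
  y_3 = -0.5689 - 0.1*-3.4133 = -0.2276
Step 4: grad_x = 2*4*0.0216 = 0.1727, grad_y = 2*3*-0.2276 = -1.3653
  x_4 = 0.0216 - 0.1*0.1727 = 0.0043
  y_4 = -0.2276 - 0.1*-1.3653 = -0.091
Step 5: grad_x = 2*4*0.0043 = 0.0345, grad_y = 2*3*-0.091 = -0.5461
  x_5 = 0.0043 - 0.1*0.0345 = 0.0009
  y_5 = -0.091 - 0.1*-0.5461 = -0.0364
f(0.0009, -0.0364) = 4*0.0009^2 + 3*(-0.0364)^2 = 0.004


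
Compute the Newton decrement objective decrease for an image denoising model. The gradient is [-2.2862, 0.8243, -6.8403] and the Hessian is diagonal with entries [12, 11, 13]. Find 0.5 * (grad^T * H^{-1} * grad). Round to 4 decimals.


Step 1: H is diagonal, so H^(-1) * g = [-0.1905, 0.0749, -0.5262].
Step 2: g^T H^(-1) g = sum_i g_i^2 / H_ii
  = (-2.2862)^2/12 + (0.8243)^2/11 + (-6.8403)^2/13
  = 0.4356 + 0.0618 + 3.5992 = 4.0965
Step 3: Objective decrease = 0.5 * g^T H^(-1) g = 2.0483


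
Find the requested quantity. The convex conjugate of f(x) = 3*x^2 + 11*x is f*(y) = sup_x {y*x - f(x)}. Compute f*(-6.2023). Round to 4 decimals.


f*(y) = sup_x {y*x - a*x^2 - b*x} = sup_x {(y-b)*x - a*x^2}
FOC: (y - b) - 2a*x = 0 => x* = (y - b)/(2a)
x* = (-6.2023 - 11)/(2*3) = -2.8671
f*(-6.2023) = (y-b)^2/(4a) = (-6.2023 - 11)^2/(4*3)
= 295.9191/12 = 24.6599


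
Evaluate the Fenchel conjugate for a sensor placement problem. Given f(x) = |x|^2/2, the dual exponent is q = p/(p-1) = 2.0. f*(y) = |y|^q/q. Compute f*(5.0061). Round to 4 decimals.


The conjugate exponent q satisfies 1/p + 1/q = 1.
p = 2, so q = 2/(2 - 1) = 2.0
|y|^q = 5.0061^2.0 = 25.061
f*(5.0061) = 25.061 / 2.0 = 12.5305


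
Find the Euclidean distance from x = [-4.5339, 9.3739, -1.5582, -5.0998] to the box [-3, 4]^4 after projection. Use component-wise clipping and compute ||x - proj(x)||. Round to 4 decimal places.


Project each component onto [-3, 4].
clip(-4.5339) = -3.0, clip(9.3739) = 4.0, clip(-1.5582) = -1.5582, clip(-5.0998) = -3.0
Projection = [-3.0, 4.0, -1.5582, -3.0]
Squared diffs: [2.3528, 28.8788, 0.0, 4.4092]
Distance = sqrt(35.6408) = 5.97


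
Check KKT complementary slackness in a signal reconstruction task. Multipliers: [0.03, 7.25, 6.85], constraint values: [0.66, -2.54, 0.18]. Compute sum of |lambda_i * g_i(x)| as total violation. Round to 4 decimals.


KKT complementary slackness check:
lambda_1 * g_1 = 0.03 * 0.66 = 0.0198
lambda_2 * g_2 = 7.25 * -2.54 = -18.415
lambda_3 * g_3 = 6.85 * 0.18 = 1.233
Total violation = 0.0198 + 18.415 + 1.233 = 19.6678


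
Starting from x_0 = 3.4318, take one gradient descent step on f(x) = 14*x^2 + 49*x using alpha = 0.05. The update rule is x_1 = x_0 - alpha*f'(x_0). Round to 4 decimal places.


We compute the gradient at x_0 and apply the update.
f'(x) = 28*x + 49
f'(3.4318) = 28*3.4318 + 49 = 145.0904
x_1 = 3.4318 - 0.05*145.0904 = -3.8227


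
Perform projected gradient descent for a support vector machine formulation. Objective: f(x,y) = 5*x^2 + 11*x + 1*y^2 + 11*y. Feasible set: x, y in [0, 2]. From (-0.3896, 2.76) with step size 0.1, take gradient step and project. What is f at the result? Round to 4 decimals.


Step 1: Compute gradient at (-0.3896, 2.76).
grad_x = 2*5*-0.3896 + 11 = 7.104
grad_y = 2*1*2.76 + 11 = 16.52
Step 2: Gradient step.
x_raw = -0.3896 - 0.1*7.104 = -1.1
y_raw = 2.76 - 0.1*16.52 = 1.108
Step 3: Project onto [0, 2].
x_proj = clip(-1.1) = 0.0
y_proj = clip(1.108) = 1.108
Step 4: Evaluate f.
f(0.0, 1.108) = 13.4157


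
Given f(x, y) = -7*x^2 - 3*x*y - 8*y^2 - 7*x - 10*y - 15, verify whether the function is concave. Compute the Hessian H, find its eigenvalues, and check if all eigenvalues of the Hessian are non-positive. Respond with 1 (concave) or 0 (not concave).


The Hessian of f(x,y) = -7*x^2 - 3*x*y - 8*y^2 - 7*x - 10*y - 15 is:
H = [[-14, -3], [-3, -16]]
Trace = -14 - 16 = -30
Determinant = -14*-16 - (-3)^2 = 215
Discriminant = (-30)^2 - 4*215 = 40.0
Eigenvalues: lambda_1 = -18.1623, lambda_2 = -11.8377
The function is concave.

1


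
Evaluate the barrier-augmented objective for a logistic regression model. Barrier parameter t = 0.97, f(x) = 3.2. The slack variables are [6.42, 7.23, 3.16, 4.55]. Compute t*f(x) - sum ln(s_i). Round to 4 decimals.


Step 1: Compute log-barrier.
ln values: [1.8594, 1.9782, 1.1506, 1.5151]
phi = -(1.8594 + 1.9782 + 1.1506 + 1.5151) = -6.5034
Step 2: Compute augmented objective.
t*f(x) = 0.97*3.2 = 3.104
Total = 3.104 - 6.5034 = -3.3994


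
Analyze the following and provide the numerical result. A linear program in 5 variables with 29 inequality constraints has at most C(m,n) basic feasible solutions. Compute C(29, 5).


Each vertex corresponds to some choice of n active constraints out of m, so the number of vertices is at most C(m, n) = m! / (n!(m-n)!).
m = 29, n = 5
Numerator: 29 * 28 * 27 * 26 * 25
Denominator: 5! = 120
C(29, 5) = 118755


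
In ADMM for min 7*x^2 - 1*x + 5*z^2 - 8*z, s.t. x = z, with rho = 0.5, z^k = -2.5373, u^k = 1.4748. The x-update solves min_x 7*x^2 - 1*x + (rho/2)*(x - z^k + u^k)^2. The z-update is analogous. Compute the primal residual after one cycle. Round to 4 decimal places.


ADMM iteration with rho = 0.5, z^k = -2.5373, u^k = 1.4748
Step 1: x-update.
Minimize 7*x^2 - 1*x + (0.5/2)*(x + 2.5373 + 1.4748)^2
FOC: (2*7 + 0.5)*x = 1 + 0.5*(-2.5373 - 1.4748)
x^{k+1} = -0.0694
Step 2: z-update.
Minimize 5*z^2 - 8*z + (0.5/2)*(-0.0694 - z + 1.4748)^2
FOC: (2*5 + 0.5)*z = 8 + 0.5*(-0.0694 + 1.4748)
z^{k+1} = 0.8288
Step 3: u-update.
u^{k+1} = 1.4748 - 0.0694 - 0.8288 = 0.5766
Step 4: Primal residual = |-0.0694 - 0.8288| = 0.8982


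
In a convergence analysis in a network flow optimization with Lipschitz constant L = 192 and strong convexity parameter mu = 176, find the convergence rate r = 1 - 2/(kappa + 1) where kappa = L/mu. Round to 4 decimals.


Step 1: Compute the condition number.
kappa = L/mu = 192/176 = 1.0909
Step 2: Compute the convergence rate.
r = 1 - 2/(kappa + 1) = 1 - 2*mu/(L + mu) = (L - mu)/(L + mu) = 16/368 = 0.0435


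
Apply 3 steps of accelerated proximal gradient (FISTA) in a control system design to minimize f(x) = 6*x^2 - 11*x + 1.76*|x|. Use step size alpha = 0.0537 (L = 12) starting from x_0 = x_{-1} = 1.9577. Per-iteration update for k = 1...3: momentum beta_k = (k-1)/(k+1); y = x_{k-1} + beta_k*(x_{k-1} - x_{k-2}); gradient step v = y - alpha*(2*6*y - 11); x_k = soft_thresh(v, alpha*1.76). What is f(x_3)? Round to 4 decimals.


FISTA on f(x) = 6*x^2 - 11*x + 1.76*|x|
L = 12, alpha = 0.0537
Iteration 1: beta = 0.0, y = 1.9577 + 0.0*(1.9577 - 1.9577) = 1.9577
  grad(y) = 12.4924, v = y - alpha*grad = 1.2869
  prox(v) = soft_thresh(1.2869, 0.0945) = 1.1923
Iteration 2: beta = 0.3333, y = 1.1923 + 0.3333*(1.1923 - 1.9577) = 0.9372
  grad(y) = 0.2467, v = y - alpha*grad = 0.924
  prox(v) = soft_thresh(0.924, 0.0945) = 0.8295
Iteration 3: beta = 0.5, y = 0.8295 + 0.5*(0.8295 - 1.1923) = 0.648
  grad(y) = -3.2237, v = y - alpha*grad = 0.8211
  prox(v) = soft_thresh(0.8211, 0.0945) = 0.7266
f(x_3) = 6*0.7266^2 - 11*0.7266 + 1.76*|0.7266| = -3.5461


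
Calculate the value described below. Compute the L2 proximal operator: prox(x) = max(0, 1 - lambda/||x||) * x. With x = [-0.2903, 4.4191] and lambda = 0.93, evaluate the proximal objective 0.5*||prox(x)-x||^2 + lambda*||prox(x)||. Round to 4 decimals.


Step 1: Compute ||x||.
||x|| = 4.4286
Step 2: Compute scaling factor.
scale = max(0, 1 - 0.93/4.4286) = 0.79
Step 3: prox(x) = [-0.2293, 3.4911]
||prox(x)|| = 3.4986
Step 4: Proximal objective.
0.5*||prox-x||^2 = 0.4325
lambda*||prox|| = 3.2537
Total = 3.6862


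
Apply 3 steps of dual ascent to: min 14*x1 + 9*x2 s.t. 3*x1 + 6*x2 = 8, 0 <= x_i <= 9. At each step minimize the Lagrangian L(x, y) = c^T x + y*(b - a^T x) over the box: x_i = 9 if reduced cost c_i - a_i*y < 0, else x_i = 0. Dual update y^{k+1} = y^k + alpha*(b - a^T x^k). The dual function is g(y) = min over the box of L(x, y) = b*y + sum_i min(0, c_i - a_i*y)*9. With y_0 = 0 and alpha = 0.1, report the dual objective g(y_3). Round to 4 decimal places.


Dual ascent for LP: min 14*x1 + 9*x2, 3*x1 + 6*x2 = 8, 0 <= x_i <= 9
Step 1: y^k = 0.0, reduced costs: (14.0, 9.0)
  x^k = (0.0, 0.0), subgradient = b - a^T x = 8.0
  y^{k+1} = 0.0 + 0.1*8.0 = 0.8
Step 2: y^k = 0.8, reduced costs: (11.6, 4.2)
  x^k = (0.0, 0.0), subgradient = b - a^T x = 8.0
  y^{k+1} = 0.8 + 0.1*8.0 = 1.6
Step 3: y^k = 1.6, reduced costs: (9.2, -0.6)
  x^k = (0.0, 9.0), subgradient = b - a^T x = -46.0
  y^{k+1} = 1.6 + 0.1*-46.0 = -3.0
Dual objective at y_3 = -3.0: reduced costs (23.0, 27.0), box minimizer x = (0.0, 0.0)
g(y_3) = b*y + (c1 - a1*y)*x1 + (c2 - a2*y)*x2 = 8*(-3.0) + 23.0*0.0 + 27.0*0.0 = -24.0 + 0.0 + 0.0 = -24.0


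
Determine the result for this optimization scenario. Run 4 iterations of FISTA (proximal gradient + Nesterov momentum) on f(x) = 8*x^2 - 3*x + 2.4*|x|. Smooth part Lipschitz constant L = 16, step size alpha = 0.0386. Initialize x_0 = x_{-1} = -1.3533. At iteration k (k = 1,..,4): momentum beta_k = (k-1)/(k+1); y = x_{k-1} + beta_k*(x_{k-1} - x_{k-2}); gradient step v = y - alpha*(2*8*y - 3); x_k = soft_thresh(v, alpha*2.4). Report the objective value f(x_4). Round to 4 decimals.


FISTA on f(x) = 8*x^2 - 3*x + 2.4*|x|
L = 16, alpha = 0.0386
Iteration 1: beta = 0.0, y = -1.3533 + 0.0*(-1.3533 + 1.3533) = -1.3533
  grad(y) = -24.6528, v = y - alpha*grad = -0.4017
  prox(v) = soft_thresh(-0.4017, 0.0926) = -0.3091
Iteration 2: beta = 0.3333, y = -0.3091 + 0.3333*(-0.3091 + 1.3533) = 0.039
  grad(y) = -2.3757, v = y - alpha*grad = 0.1307
  prox(v) = soft_thresh(0.1307, 0.0926) = 0.0381
Iteration 3: beta = 0.5, y = 0.0381 + 0.5*(0.0381 + 0.3091) = 0.2117
  grad(y) = 0.3864, v = y - alpha*grad = 0.1967
  prox(v) = soft_thresh(0.1967, 0.0926) = 0.1041
Iteration 4: beta = 0.6, y = 0.1041 + 0.6*(0.1041 - 0.0381) = 0.1437
  grad(y) = -0.7007, v = y - alpha*grad = 0.1708
  prox(v) = soft_thresh(0.1708, 0.0926) = 0.0781
f(x_4) = 8*0.0781^2 - 3*0.0781 + 2.4*|0.0781| = 0.0019


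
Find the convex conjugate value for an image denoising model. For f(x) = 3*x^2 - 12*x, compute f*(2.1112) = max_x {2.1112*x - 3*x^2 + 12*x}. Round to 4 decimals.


f*(y) = sup_x {y*x - a*x^2 - b*x} = sup_x {(y-b)*x - a*x^2}
FOC: (y - b) - 2a*x = 0 => x* = (y - b)/(2a)
x* = (2.1112 + 12)/(2*3) = 2.3519
f*(2.1112) = (y-b)^2/(4a) = (2.1112 + 12)^2/(4*3)
= 199.126/12 = 16.5938


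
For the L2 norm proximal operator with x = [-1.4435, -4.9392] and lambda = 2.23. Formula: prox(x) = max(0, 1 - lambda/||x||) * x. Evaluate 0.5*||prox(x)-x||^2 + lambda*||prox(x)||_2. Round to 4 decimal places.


Step 1: Compute ||x||.
||x|| = 5.1458
Step 2: Compute scaling factor.
scale = max(0, 1 - 2.23/5.1458) = 0.5666
Step 3: prox(x) = [-0.8179, -2.7987]
||prox(x)|| = 2.9158
Step 4: Proximal objective.
0.5*||prox-x||^2 = 2.4865
lambda*||prox|| = 6.5022
Total = 8.9887


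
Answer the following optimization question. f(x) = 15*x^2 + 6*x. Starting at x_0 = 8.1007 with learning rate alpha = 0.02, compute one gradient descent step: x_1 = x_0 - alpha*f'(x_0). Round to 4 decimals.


We compute the gradient at x_0 and apply the update.
f'(x) = 30*x + 6
f'(8.1007) = 30*8.1007 + 6 = 249.021
x_1 = 8.1007 - 0.02*249.021 = 3.1203


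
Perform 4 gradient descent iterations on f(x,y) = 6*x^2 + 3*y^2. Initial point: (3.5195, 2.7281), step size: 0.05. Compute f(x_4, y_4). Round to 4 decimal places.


Gradient descent on f(x,y) = 6*x^2 + 3*y^2.
Starting point: (3.5195, 2.7281), alpha = 0.05
Step 1: grad_x = 2*6*3.5195 = 42.234, grad_y = 2*3*2.7281 = 16.3686
  x_1 = 3.5195 - 0.05*42.234 = 1.4078
  y_1 = 2.7281 - 0.05*16.3686 = 1.9097
Step 2: grad_x = 2*6*1.4078 = 16.8936, grad_y = 2*3*1.9097 = 11.458
  x_2 = 1.4078 - 0.05*16.8936 = 0.5631
  y_2 = 1.9097 - 0.05*11.458 = 1.3368
Step 3: grad_x = 2*6*0.5631 = 6.7574, grad_y = 2*3*1.3368 = 8.0206
  x_3 = 0.5631 - 0.05*6.7574 = 0.2252
  y_3 = 1.3368 - 0.05*8.0206 = 0.9357
Step 4: grad_x = 2*6*0.2252 = 2.703, grad_y = 2*3*0.9357 = 5.6144
  x_4 = 0.2252 - 0.05*2.703 = 0.0901
  y_4 = 0.9357 - 0.05*5.6144 = 0.655
f(0.0901, 0.655) = 6*0.0901^2 + 3*0.655^2 = 1.3358


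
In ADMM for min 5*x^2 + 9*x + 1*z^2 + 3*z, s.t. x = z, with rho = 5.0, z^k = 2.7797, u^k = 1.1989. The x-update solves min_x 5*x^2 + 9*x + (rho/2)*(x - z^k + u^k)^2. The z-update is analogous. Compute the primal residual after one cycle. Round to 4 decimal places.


ADMM iteration with rho = 5.0, z^k = 2.7797, u^k = 1.1989
Step 1: x-update.
Minimize 5*x^2 + 9*x + (5.0/2)*(x - 2.7797 + 1.1989)^2
FOC: (2*5 + 5.0)*x = -9 + 5.0*(2.7797 - 1.1989)
x^{k+1} = -0.0731
Step 2: z-update.
Minimize 1*z^2 + 3*z + (5.0/2)*(-0.0731 - z + 1.1989)^2
FOC: (2*1 + 5.0)*z = -3 + 5.0*(-0.0731 + 1.1989)
z^{k+1} = 0.3756
Step 3: u-update.
u^{k+1} = 1.1989 - 0.0731 - 0.3756 = 0.7502
Step 4: Primal residual = |-0.0731 - 0.3756| = 0.4487


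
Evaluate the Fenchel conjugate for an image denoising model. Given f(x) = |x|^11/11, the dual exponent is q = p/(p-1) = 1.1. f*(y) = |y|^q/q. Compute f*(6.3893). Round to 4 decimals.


The conjugate exponent q satisfies 1/p + 1/q = 1.
p = 11, so q = 11/(11 - 1) = 1.1
|y|^q = 6.3893^1.1 = 7.6913
f*(6.3893) = 7.6913 / 1.1 = 6.9921


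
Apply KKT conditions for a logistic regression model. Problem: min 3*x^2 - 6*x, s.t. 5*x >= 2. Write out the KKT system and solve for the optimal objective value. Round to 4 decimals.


Step 1: Try lambda = 0 (constraint inactive).
Stationarity: 2*3*x - 6 = 0
x* = 6/(2*3) = 1.0
Check constraint: 5*1.0 = 5.0 >= 2 -- satisfied.
Step 2: Compute optimal value.
f(x*) = 3*1.0^2 - 6*1.0 = -3.0


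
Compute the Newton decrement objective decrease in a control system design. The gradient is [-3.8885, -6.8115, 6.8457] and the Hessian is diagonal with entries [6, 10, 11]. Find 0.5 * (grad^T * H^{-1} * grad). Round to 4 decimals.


Step 1: H is diagonal, so H^(-1) * g = [-0.6481, -0.6812, 0.6223].
Step 2: g^T H^(-1) g = sum_i g_i^2 / H_ii
  = (-3.8885)^2/6 + (-6.8115)^2/10 + (6.8457)^2/11
  = 2.5201 + 4.6397 + 4.2603 = 11.4201
Step 3: Objective decrease = 0.5 * g^T H^(-1) g = 5.71


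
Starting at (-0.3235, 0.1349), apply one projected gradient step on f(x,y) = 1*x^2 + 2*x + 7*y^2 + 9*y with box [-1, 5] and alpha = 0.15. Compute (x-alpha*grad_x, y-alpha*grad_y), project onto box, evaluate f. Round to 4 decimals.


Step 1: Compute gradient at (-0.3235, 0.1349).
grad_x = 2*1*-0.3235 + 2 = 1.353
grad_y = 2*7*0.1349 + 9 = 10.8886
Step 2: Gradient step.
x_raw = -0.3235 - 0.15*1.353 = -0.5265
y_raw = 0.1349 - 0.15*10.8886 = -1.4984
Step 3: Project onto [-1, 5].
x_proj = clip(-0.5265) = -0.5265
y_proj = clip(-1.4984) = -1.0
Step 4: Evaluate f.
f(-0.5265, -1.0) = -2.7758


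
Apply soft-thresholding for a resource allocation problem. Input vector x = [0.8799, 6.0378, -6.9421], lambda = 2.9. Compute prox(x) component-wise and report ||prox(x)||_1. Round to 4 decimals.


Soft-thresholding with lambda = 2.9:
prox(0.8799) = sign(0.8799)*max(|0.8799| - 2.9, 0) = 0.0
prox(6.0378) = sign(6.0378)*max(|6.0378| - 2.9, 0) = 3.1378
prox(-6.9421) = sign(-6.9421)*max(|-6.9421| - 2.9, 0) = -4.0421
prox(x) = [0.0, 3.1378, -4.0421]
||prox(x)||_1 = 0.0 + 3.1378 + 4.0421 = 7.1799


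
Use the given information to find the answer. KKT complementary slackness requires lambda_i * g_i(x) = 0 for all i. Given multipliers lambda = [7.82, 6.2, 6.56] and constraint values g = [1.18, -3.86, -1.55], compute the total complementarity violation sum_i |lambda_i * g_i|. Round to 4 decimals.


KKT complementary slackness check:
lambda_1 * g_1 = 7.82 * 1.18 = 9.2276
lambda_2 * g_2 = 6.2 * -3.86 = -23.932
lambda_3 * g_3 = 6.56 * -1.55 = -10.168
Total violation = 9.2276 + 23.932 + 10.168 = 43.3276


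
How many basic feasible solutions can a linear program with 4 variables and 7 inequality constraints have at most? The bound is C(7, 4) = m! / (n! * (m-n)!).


Each vertex corresponds to some choice of n active constraints out of m, so the number of vertices is at most C(m, n) = m! / (n!(m-n)!).
m = 7, n = 4
Numerator: 7 * 6 * 5 * 4
Denominator: 4! = 24
C(7, 4) = 35


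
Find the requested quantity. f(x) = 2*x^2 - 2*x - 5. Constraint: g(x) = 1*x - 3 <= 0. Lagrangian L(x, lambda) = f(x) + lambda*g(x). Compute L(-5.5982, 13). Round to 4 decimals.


Step 1: Evaluate f(x).
f(-5.5982) = 2*(-5.5982)^2 - 2*(-5.5982) - 5 = 68.8761
Step 2: Evaluate g(x).
g(-5.5982) = 1*-5.5982 - 3 = -8.5982
Step 3: Compute Lagrangian.
L = 68.8761 + 13*-8.5982 = -42.9005


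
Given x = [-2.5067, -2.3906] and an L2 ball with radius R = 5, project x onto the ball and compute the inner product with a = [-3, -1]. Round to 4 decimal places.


Step 1: Compute ||x|| (intermediates to 6 decimals).
||x|| = sqrt((-2.5067)^2 + (-2.3906)^2) = 3.463887
Step 2: Project.
Since ||x|| <= R, proj = x (no scaling needed).
proj(x) = [-2.5067, -2.3906]
Step 3: Dot product.
a^T * proj(x) = -3*(-2.5067) - 1*(-2.3906) = 9.9107


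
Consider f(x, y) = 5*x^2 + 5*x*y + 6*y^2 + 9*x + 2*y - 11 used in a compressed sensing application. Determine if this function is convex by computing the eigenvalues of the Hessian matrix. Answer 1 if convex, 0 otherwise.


The Hessian of f(x,y) = 5*x^2 + 5*x*y + 6*y^2 + 9*x + 2*y - 11 is:
H = [[10, 5], [5, 12]]
Trace = 10 + 12 = 22
Determinant = 10*12 - (5)^2 = 95
Discriminant = (22)^2 - 4*95 = 104.0
Eigenvalues: lambda_1 = 5.901, lambda_2 = 16.099
The function is convex.

1


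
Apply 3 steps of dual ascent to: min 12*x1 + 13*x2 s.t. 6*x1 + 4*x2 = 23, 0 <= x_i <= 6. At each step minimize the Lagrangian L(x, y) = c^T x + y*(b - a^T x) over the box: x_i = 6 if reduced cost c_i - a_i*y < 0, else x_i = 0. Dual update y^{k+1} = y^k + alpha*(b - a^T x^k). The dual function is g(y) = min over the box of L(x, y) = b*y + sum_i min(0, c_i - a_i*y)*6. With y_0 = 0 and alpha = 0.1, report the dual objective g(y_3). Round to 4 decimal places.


Dual ascent for LP: min 12*x1 + 13*x2, 6*x1 + 4*x2 = 23, 0 <= x_i <= 6
Step 1: y^k = 0.0, reduced costs: (12.0, 13.0)
  x^k = (0.0, 0.0), subgradient = b - a^T x = 23.0
  y^{k+1} = 0.0 + 0.1*23.0 = 2.3
Step 2: y^k = 2.3, reduced costs: (-1.8, 3.8)
  x^k = (6.0, 0.0), subgradient = b - a^T x = -13.0
  y^{k+1} = 2.3 + 0.1*-13.0 = 1.0
Step 3: y^k = 1.0, reduced costs: (6.0, 9.0)
  x^k = (0.0, 0.0), subgradient = b - a^T x = 23.0
  y^{k+1} = 1.0 + 0.1*23.0 = 3.3
Dual objective at y_3 = 3.3: reduced costs (-7.8, -0.2), box minimizer x = (6.0, 6.0)
g(y_3) = b*y + (c1 - a1*y)*x1 + (c2 - a2*y)*x2 = 23*3.3 + (-7.8)*6.0 + (-0.2)*6.0 = 75.9 - 46.8 - 1.2 = 27.9


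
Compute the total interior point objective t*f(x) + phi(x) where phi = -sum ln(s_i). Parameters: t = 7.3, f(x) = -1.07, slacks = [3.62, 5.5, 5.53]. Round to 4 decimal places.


Step 1: Compute log-barrier.
ln values: [1.2865, 1.7047, 1.7102]
phi = -(1.2865 + 1.7047 + 1.7102) = -4.7014
Step 2: Compute augmented objective.
t*f(x) = 7.3*-1.07 = -7.811
Total = -7.811 - 4.7014 = -12.5124


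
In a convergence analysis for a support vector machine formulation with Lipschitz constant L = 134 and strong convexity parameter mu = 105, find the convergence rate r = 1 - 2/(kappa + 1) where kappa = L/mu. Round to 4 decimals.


Step 1: Compute the condition number.
kappa = L/mu = 134/105 = 1.2762
Step 2: Compute the convergence rate.
r = 1 - 2/(kappa + 1) = 1 - 2*mu/(L + mu) = (L - mu)/(L + mu) = 29/239 = 0.1213


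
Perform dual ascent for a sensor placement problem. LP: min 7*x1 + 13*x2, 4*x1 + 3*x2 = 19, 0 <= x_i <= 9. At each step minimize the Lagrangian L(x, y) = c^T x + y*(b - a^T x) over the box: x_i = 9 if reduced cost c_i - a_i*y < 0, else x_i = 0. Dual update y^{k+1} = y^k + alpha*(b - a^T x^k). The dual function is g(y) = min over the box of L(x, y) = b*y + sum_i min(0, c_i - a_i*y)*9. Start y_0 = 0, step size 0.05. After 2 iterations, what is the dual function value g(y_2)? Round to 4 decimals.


Dual ascent for LP: min 7*x1 + 13*x2, 4*x1 + 3*x2 = 19, 0 <= x_i <= 9
Step 1: y^k = 0.0, reduced costs: (7.0, 13.0)
  x^k = (0.0, 0.0), subgradient = b - a^T x = 19.0
  y^{k+1} = 0.0 + 0.05*19.0 = 0.95
Step 2: y^k = 0.95, reduced costs: (3.2, 10.15)
  x^k = (0.0, 0.0), subgradient = b - a^T x = 19.0
  y^{k+1} = 0.95 + 0.05*19.0 = 1.9
Dual objective at y_2 = 1.9: reduced costs (-0.6, 7.3), box minimizer x = (9.0, 0.0)
g(y_2) = b*y + (c1 - a1*y)*x1 + (c2 - a2*y)*x2 = 19*1.9 + (-0.6)*9.0 + 7.3*0.0 = 36.1 - 5.4 + 0.0 = 30.7


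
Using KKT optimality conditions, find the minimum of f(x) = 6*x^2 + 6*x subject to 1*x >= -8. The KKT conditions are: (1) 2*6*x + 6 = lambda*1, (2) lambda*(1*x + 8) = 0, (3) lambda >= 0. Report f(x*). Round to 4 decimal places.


Step 1: Try lambda = 0 (constraint inactive).
Stationarity: 2*6*x + 6 = 0
x* = -6/(2*6) = -0.5
Check constraint: 1*-0.5 = -0.5 >= -8 -- satisfied.
Step 2: Compute optimal value.
f(x*) = 6*(-0.5)^2 + 6*(-0.5) = -1.5


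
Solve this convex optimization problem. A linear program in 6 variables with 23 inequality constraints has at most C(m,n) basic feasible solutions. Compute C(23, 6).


Each vertex corresponds to some choice of n active constraints out of m, so the number of vertices is at most C(m, n) = m! / (n!(m-n)!).
m = 23, n = 6
Numerator: 23 * 22 * 21 * 20 * 19 * 18
Denominator: 6! = 720
C(23, 6) = 100947


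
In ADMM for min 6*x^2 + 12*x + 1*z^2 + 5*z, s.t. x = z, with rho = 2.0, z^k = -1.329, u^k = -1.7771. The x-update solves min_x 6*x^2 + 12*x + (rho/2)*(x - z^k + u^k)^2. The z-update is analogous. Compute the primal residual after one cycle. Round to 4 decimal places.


ADMM iteration with rho = 2.0, z^k = -1.329, u^k = -1.7771
Step 1: x-update.
Minimize 6*x^2 + 12*x + (2.0/2)*(x + 1.329 - 1.7771)^2
FOC: (2*6 + 2.0)*x = -12 + 2.0*(-1.329 + 1.7771)
x^{k+1} = -0.7931
Step 2: z-update.
Minimize 1*z^2 + 5*z + (2.0/2)*(-0.7931 - z - 1.7771)^2
FOC: (2*1 + 2.0)*z = -5 + 2.0*(-0.7931 - 1.7771)
z^{k+1} = -2.5351
Step 3: u-update.
u^{k+1} = -1.7771 - 0.7931 + 2.5351 = -0.0351
Step 4: Primal residual = |-0.7931 + 2.5351| = 1.742
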